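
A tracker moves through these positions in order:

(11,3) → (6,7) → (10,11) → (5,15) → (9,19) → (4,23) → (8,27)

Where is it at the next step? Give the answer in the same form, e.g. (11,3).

(3,31)

Step-to-step displacements: (-5,+4), (+4,+4), (-5,+4), (+4,+4), (-5,+4), (+4,+4) — a repeating cycle of length 2.
step 7: apply (-5,+4) → (3,31)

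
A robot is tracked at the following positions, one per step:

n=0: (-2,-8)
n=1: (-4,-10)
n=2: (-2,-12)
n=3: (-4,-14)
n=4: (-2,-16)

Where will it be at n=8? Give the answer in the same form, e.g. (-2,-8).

The first coordinate repeats the cycle [-2, -4] with period 2; step 8 mod 2 = 0, giving -2.
The second coordinate changes by -2 each step, so at step 8 it is -8 + 8·(-2) = -24.

(-2,-24)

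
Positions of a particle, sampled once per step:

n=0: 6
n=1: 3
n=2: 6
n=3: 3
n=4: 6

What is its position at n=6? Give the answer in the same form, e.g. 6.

6

Step-to-step displacements: -3, +3, -3, +3; each is -1× the previous.
step 5: 6 − 3 → 3
step 6: 3 + 3 → 6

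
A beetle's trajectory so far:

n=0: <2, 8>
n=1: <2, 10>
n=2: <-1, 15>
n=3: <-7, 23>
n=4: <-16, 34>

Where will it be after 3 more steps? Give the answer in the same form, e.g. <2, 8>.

<-61, 85>

First differences are <+0, +2>, <-3, +5>, <-6, +8>, <-9, +11>; their common second difference is <-3, +3> (constant acceleration).
step 5: <-16, 34> + <-12, +14> → <-28, 48>
step 6: <-28, 48> + <-15, +17> → <-43, 65>
step 7: <-43, 65> + <-18, +20> → <-61, 85>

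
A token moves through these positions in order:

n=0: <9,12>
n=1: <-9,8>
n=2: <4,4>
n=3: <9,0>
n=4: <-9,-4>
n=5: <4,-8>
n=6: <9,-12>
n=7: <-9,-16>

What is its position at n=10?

The first coordinate repeats the cycle [9, -9, 4] with period 3; step 10 mod 3 = 1, giving -9.
The second coordinate changes by -4 each step, so at step 10 it is 12 + 10·(-4) = -28.

<-9,-28>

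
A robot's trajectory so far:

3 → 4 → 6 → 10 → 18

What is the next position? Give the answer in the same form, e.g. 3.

Consecutive displacements +1, +2, +4, +8 scale by a factor of 2 each step.
step 5: 18 + 16 → 34

34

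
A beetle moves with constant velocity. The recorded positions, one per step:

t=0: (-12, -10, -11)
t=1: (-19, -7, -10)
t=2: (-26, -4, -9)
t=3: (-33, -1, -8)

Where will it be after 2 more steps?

(-47, 5, -6)

Constant displacement of (-7, +3, +1) per step.
step 4: (-33, -1, -8) + (-7, +3, +1) → (-40, 2, -7)
step 5: (-40, 2, -7) + (-7, +3, +1) → (-47, 5, -6)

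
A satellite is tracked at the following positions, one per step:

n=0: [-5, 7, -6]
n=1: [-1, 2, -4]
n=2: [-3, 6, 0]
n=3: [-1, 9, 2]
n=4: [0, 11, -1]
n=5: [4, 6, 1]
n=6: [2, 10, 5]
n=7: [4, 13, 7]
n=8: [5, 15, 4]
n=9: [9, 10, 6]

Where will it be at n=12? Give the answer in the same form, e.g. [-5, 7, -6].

[10, 19, 9]

The moves between consecutive positions are [+4, -5, +2], [-2, +4, +4], [+2, +3, +2], [+1, +2, -3], [+4, -5, +2], [-2, +4, +4], [+2, +3, +2], [+1, +2, -3], [+4, -5, +2]; they repeat the 4-cycle [[+4, -5, +2], [-2, +4, +4], [+2, +3, +2], [+1, +2, -3]].
step 10: apply [-2, +4, +4] → [7, 14, 10]
step 11: apply [+2, +3, +2] → [9, 17, 12]
step 12: apply [+1, +2, -3] → [10, 19, 9]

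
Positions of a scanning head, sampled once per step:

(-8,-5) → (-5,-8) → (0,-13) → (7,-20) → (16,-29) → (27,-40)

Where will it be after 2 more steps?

(55,-68)

Successive displacements: (+3,-3), (+5,-5), (+7,-7), (+9,-9), (+11,-11) — each changes by (+2,-2).
step 6: (27,-40) + (+13,-13) → (40,-53)
step 7: (40,-53) + (+15,-15) → (55,-68)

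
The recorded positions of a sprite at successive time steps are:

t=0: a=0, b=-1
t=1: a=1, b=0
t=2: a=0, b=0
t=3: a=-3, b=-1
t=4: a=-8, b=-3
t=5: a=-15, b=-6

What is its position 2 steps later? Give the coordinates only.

First differences are (+1, +1), (-1, +0), (-3, -1), (-5, -2), (-7, -3); their common second difference is (-2, -1) (constant acceleration).
step 6: a=-15, b=-6 + (-9, -4) → a=-24, b=-10
step 7: a=-24, b=-10 + (-11, -5) → a=-35, b=-15

a=-35, b=-15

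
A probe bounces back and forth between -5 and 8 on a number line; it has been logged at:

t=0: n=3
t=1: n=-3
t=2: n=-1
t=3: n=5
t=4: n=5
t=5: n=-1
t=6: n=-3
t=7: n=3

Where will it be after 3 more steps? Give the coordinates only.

n=-5

The value travels 6 per step and bounces off the walls at -5 and 8.
  step 8: 3 → 7
  step 9: 7 → 1
  step 10: 1 → -5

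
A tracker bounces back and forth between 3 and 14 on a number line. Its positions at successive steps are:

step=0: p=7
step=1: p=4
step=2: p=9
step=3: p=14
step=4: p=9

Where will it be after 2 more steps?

The value travels 5 per step and bounces off the walls at 3 and 14.
  step 5: 9 → 4
  step 6: 4 → 7

p=7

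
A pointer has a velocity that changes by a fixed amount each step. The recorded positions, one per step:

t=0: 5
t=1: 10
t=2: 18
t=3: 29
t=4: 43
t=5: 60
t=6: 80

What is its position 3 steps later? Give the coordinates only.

Taking differences between consecutive positions: +5, +8, +11, +14, +17, +20. These grow by +3 each step.
step 7: 80 + 23 → 103
step 8: 103 + 26 → 129
step 9: 129 + 29 → 158

158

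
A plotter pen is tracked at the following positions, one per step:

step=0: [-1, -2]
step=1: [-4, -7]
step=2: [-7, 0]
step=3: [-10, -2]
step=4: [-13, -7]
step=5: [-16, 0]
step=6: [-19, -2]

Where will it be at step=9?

[-28, -2]

First: linear, -3 per step → -28 at step 9.
Second: cycles through -2, -7, 0 every 3 steps. Step 9 lands at position 0 of the cycle → -2.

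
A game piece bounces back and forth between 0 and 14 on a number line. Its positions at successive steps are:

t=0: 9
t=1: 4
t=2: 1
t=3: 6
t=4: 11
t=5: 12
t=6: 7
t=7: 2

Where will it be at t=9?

8

The value travels 5 per step and bounces off the walls at 0 and 14.
  step 8: 2 → 3
  step 9: 3 → 8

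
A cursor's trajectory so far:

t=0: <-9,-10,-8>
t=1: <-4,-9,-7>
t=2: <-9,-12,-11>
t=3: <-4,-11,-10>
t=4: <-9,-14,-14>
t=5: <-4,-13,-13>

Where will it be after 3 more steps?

The moves between consecutive positions are <+5,+1,+1>, <-5,-3,-4>, <+5,+1,+1>, <-5,-3,-4>, <+5,+1,+1>; they repeat the 2-cycle [<+5,+1,+1>, <-5,-3,-4>].
step 6: apply <-5,-3,-4> → <-9,-16,-17>
step 7: apply <+5,+1,+1> → <-4,-15,-16>
step 8: apply <-5,-3,-4> → <-9,-18,-20>

<-9,-18,-20>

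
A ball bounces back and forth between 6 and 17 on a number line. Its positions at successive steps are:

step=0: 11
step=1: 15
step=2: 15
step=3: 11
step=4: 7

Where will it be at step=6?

The value travels 4 per step and bounces off the walls at 6 and 17.
  step 5: 7 → 9
  step 6: 9 → 13

13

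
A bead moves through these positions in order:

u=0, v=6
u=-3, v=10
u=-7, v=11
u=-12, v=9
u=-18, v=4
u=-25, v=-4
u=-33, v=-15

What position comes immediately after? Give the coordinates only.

Successive displacements: (-3, +4), (-4, +1), (-5, -2), (-6, -5), (-7, -8), (-8, -11) — each changes by (-1, -3).
step 7: u=-33, v=-15 + (-9, -14) → u=-42, v=-29

u=-42, v=-29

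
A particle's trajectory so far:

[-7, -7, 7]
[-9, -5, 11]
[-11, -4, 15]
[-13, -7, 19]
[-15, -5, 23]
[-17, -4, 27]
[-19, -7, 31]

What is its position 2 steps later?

First: linear, -2 per step → -23 at step 8.
Second: cycles through -7, -5, -4 every 3 steps. Step 8 lands at position 2 of the cycle → -4.
Third: linear, +4 per step → 39 at step 8.

[-23, -4, 39]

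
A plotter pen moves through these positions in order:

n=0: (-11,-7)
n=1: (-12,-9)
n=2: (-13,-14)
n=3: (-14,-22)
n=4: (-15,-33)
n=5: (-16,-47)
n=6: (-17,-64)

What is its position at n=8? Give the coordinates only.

Taking differences between consecutive positions: (-1,-2), (-1,-5), (-1,-8), (-1,-11), (-1,-14), (-1,-17). These grow by (+0,-3) each step.
step 7: (-17,-64) + (-1,-20) → (-18,-84)
step 8: (-18,-84) + (-1,-23) → (-19,-107)

(-19,-107)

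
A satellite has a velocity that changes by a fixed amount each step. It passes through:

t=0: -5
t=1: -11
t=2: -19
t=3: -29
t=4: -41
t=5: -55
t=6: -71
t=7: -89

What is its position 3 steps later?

-155

Successive displacements: -6, -8, -10, -12, -14, -16, -18 — each changes by -2.
step 8: -89 − 20 → -109
step 9: -109 − 22 → -131
step 10: -131 − 24 → -155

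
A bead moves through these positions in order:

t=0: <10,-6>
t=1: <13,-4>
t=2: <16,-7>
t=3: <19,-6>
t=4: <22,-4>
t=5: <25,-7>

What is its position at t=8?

The first coordinate changes by +3 each step, so at step 8 it is 10 + 8·(3) = 34.
The second coordinate repeats the cycle [-6, -4, -7] with period 3; step 8 mod 3 = 2, giving -7.

<34,-7>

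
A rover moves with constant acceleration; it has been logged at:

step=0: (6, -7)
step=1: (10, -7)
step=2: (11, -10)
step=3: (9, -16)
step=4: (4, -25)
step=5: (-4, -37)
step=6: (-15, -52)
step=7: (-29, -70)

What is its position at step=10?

First differences are (+4, +0), (+1, -3), (-2, -6), (-5, -9), (-8, -12), (-11, -15), (-14, -18); their common second difference is (-3, -3) (constant acceleration).
step 8: (-29, -70) + (-17, -21) → (-46, -91)
step 9: (-46, -91) + (-20, -24) → (-66, -115)
step 10: (-66, -115) + (-23, -27) → (-89, -142)

(-89, -142)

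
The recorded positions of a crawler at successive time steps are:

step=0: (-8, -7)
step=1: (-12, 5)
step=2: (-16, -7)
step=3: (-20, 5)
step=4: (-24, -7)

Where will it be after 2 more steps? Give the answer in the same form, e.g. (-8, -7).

(-32, -7)

First: linear, -4 per step → -32 at step 6.
Second: cycles through -7, 5 every 2 steps. Step 6 lands at position 0 of the cycle → -7.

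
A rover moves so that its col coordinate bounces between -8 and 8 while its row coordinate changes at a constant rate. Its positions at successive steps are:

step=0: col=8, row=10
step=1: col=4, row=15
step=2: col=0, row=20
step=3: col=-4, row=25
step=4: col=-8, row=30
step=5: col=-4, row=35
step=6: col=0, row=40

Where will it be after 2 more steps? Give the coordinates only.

col=8, row=50

The col coordinate reflects between -8 and 8, moving 4 per step.
  step 7: 0 → 4
  step 8: 4 → 8
The row coordinate changes by +5 each step: at step 8 it is 50.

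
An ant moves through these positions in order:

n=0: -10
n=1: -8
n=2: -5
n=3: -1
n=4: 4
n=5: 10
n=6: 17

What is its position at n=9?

44

First differences are +2, +3, +4, +5, +6, +7; their common second difference is +1 (constant acceleration).
step 7: 17 + 8 → 25
step 8: 25 + 9 → 34
step 9: 34 + 10 → 44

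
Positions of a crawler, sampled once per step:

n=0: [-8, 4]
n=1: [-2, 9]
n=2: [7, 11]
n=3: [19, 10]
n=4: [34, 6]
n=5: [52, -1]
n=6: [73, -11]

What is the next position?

First differences are [+6, +5], [+9, +2], [+12, -1], [+15, -4], [+18, -7], [+21, -10]; their common second difference is [+3, -3] (constant acceleration).
step 7: [73, -11] + [+24, -13] → [97, -24]

[97, -24]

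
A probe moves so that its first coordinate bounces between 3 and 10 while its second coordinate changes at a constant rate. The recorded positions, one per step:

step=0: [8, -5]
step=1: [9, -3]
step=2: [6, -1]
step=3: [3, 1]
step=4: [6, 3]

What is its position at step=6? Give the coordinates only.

The first coordinate reflects between 3 and 10, moving 3 per step.
  step 5: 6 → 9
  step 6: 9 → 8
The second coordinate changes by +2 each step: at step 6 it is 7.

[8, 7]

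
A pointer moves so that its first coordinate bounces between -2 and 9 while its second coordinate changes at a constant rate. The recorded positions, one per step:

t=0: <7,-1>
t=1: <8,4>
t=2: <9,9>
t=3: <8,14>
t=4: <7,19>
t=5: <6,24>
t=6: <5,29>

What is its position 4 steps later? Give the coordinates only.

<1,49>

The first coordinate reflects between -2 and 9, moving 1 per step.
  step 7: 5 → 4
  step 8: 4 → 3
  step 9: 3 → 2
  step 10: 2 → 1
The second coordinate changes by +5 each step: at step 10 it is 49.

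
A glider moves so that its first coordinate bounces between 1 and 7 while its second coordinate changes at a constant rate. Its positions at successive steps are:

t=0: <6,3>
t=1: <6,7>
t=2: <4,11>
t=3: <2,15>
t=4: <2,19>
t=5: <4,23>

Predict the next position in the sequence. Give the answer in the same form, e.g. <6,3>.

<6,27>

The first coordinate travels 2 per step and bounces off the walls at 1 and 7.
  step 6: 4 → 6
The second coordinate changes by +4 each step: at step 6 it is 27.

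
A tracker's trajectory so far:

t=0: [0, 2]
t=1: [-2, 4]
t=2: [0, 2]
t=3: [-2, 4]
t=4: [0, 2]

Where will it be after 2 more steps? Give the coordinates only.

Consecutive displacements [-2, +2], [+2, -2], [-2, +2], [+2, -2] scale by a factor of -1 each step.
step 5: [0, 2] + [-2, +2] → [-2, 4]
step 6: [-2, 4] + [+2, -2] → [0, 2]

[0, 2]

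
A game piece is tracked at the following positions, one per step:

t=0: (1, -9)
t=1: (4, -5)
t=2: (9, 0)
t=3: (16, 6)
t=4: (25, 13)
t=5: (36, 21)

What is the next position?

(49, 30)

Taking differences between consecutive positions: (+3, +4), (+5, +5), (+7, +6), (+9, +7), (+11, +8). These grow by (+2, +1) each step.
step 6: (36, 21) + (+13, +9) → (49, 30)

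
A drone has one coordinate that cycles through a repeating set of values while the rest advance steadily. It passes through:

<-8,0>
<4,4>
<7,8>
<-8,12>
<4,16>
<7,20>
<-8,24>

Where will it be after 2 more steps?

<7,32>

The first coordinate repeats the cycle [-8, 4, 7] with period 3; step 8 mod 3 = 2, giving 7.
The second coordinate changes by +4 each step, so at step 8 it is 0 + 8·(4) = 32.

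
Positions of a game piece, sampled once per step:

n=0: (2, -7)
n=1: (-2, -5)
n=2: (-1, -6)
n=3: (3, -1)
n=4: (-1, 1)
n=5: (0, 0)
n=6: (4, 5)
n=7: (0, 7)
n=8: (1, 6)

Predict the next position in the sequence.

(5, 11)

The moves between consecutive positions are (-4, +2), (+1, -1), (+4, +5), (-4, +2), (+1, -1), (+4, +5), (-4, +2), (+1, -1); they repeat the 3-cycle [(-4, +2), (+1, -1), (+4, +5)].
step 9: apply (+4, +5) → (5, 11)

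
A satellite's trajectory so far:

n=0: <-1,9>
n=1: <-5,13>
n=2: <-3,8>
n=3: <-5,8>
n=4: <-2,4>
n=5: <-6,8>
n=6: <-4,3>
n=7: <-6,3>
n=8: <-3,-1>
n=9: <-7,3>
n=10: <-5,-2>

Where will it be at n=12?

The moves between consecutive positions are <-4,+4>, <+2,-5>, <-2,+0>, <+3,-4>, <-4,+4>, <+2,-5>, <-2,+0>, <+3,-4>, <-4,+4>, <+2,-5>; they repeat the 4-cycle [<-4,+4>, <+2,-5>, <-2,+0>, <+3,-4>].
step 11: apply <-2,+0> → <-7,-2>
step 12: apply <+3,-4> → <-4,-6>

<-4,-6>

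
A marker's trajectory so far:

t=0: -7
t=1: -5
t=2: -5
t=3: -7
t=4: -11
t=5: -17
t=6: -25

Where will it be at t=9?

Successive displacements: +2, +0, -2, -4, -6, -8 — each changes by -2.
step 7: -25 − 10 → -35
step 8: -35 − 12 → -47
step 9: -47 − 14 → -61

-61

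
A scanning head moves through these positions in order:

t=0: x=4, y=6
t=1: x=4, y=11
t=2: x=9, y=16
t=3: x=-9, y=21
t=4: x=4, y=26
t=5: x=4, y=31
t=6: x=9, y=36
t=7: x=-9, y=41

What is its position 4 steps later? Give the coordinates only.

x=-9, y=61

X: cycles through 4, 4, 9, -9 every 4 steps. Step 11 lands at position 3 of the cycle → -9.
Y: linear, +5 per step → 61 at step 11.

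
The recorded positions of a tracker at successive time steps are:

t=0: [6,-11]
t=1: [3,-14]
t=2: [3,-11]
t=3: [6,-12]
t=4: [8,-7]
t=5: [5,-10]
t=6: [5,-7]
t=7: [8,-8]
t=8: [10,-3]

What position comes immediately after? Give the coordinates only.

[7,-6]

The moves between consecutive positions are [-3,-3], [+0,+3], [+3,-1], [+2,+5], [-3,-3], [+0,+3], [+3,-1], [+2,+5]; they repeat the 4-cycle [[-3,-3], [+0,+3], [+3,-1], [+2,+5]].
step 9: apply [-3,-3] → [7,-6]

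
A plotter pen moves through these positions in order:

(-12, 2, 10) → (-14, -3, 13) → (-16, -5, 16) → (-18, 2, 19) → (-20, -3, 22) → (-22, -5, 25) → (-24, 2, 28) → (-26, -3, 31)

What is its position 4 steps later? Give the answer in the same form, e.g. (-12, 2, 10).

The first coordinate changes by -2 each step, so at step 11 it is -12 + 11·(-2) = -34.
The second coordinate repeats the cycle [2, -3, -5] with period 3; step 11 mod 3 = 2, giving -5.
The third coordinate changes by +3 each step, so at step 11 it is 10 + 11·(3) = 43.

(-34, -5, 43)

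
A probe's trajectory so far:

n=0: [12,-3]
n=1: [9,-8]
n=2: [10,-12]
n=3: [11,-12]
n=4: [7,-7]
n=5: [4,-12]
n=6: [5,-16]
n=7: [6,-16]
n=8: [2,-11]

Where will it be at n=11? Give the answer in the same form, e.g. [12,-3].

The moves between consecutive positions are [-3,-5], [+1,-4], [+1,+0], [-4,+5], [-3,-5], [+1,-4], [+1,+0], [-4,+5]; they repeat the 4-cycle [[-3,-5], [+1,-4], [+1,+0], [-4,+5]].
step 9: apply [-3,-5] → [-1,-16]
step 10: apply [+1,-4] → [0,-20]
step 11: apply [+1,+0] → [1,-20]

[1,-20]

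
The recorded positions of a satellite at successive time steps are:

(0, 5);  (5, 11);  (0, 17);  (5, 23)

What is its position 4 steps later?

First: cycles through 0, 5 every 2 steps. Step 7 lands at position 1 of the cycle → 5.
Second: linear, +6 per step → 47 at step 7.

(5, 47)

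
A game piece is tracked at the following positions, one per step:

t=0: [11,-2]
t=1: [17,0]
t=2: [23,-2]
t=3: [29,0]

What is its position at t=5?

The first coordinate changes by +6 each step, so at step 5 it is 11 + 5·(6) = 41.
The second coordinate repeats the cycle [-2, 0] with period 2; step 5 mod 2 = 1, giving 0.

[41,0]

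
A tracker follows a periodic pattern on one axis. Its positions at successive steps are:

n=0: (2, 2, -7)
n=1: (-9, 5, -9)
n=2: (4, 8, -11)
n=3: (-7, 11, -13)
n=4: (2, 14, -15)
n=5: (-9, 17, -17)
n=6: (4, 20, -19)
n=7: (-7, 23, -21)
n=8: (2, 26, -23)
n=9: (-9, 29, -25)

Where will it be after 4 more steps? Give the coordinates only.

First: cycles through 2, -9, 4, -7 every 4 steps. Step 13 lands at position 1 of the cycle → -9.
Second: linear, +3 per step → 41 at step 13.
Third: linear, -2 per step → -33 at step 13.

(-9, 41, -33)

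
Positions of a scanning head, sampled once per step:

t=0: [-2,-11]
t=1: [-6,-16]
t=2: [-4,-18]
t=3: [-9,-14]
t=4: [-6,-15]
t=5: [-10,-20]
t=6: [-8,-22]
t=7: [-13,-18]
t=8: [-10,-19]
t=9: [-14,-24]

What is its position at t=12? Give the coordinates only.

Differencing gives [-4,-5], [+2,-2], [-5,+4], [+3,-1], [-4,-5], [+2,-2], [-5,+4], [+3,-1], [-4,-5]. This is the pattern [-4,-5], [+2,-2], [-5,+4], [+3,-1] repeated.
step 10: apply [+2,-2] → [-12,-26]
step 11: apply [-5,+4] → [-17,-22]
step 12: apply [+3,-1] → [-14,-23]

[-14,-23]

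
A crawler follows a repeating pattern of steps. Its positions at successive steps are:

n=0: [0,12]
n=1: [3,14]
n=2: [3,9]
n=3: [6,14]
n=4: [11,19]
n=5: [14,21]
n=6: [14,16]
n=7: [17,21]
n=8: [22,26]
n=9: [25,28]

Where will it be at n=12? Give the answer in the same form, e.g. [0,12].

[33,33]

Differencing gives [+3,+2], [+0,-5], [+3,+5], [+5,+5], [+3,+2], [+0,-5], [+3,+5], [+5,+5], [+3,+2]. This is the pattern [+3,+2], [+0,-5], [+3,+5], [+5,+5] repeated.
step 10: apply [+0,-5] → [25,23]
step 11: apply [+3,+5] → [28,28]
step 12: apply [+5,+5] → [33,33]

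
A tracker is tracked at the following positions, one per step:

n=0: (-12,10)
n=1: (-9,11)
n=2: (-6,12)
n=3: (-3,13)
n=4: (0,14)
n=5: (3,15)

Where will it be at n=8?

(12,18)

Each step adds (+3,+1) to the position.
step 6: (3,15) + (+3,+1) → (6,16)
step 7: (6,16) + (+3,+1) → (9,17)
step 8: (9,17) + (+3,+1) → (12,18)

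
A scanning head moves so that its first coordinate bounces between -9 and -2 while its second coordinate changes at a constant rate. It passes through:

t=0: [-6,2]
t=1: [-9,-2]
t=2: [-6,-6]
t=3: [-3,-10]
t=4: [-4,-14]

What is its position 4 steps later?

[-2,-30]

The first coordinate travels 3 per step and bounces off the walls at -9 and -2.
  step 5: -4 → -7
  step 6: -7 → -8
  step 7: -8 → -5
  step 8: -5 → -2
The second coordinate changes by -4 each step: at step 8 it is -30.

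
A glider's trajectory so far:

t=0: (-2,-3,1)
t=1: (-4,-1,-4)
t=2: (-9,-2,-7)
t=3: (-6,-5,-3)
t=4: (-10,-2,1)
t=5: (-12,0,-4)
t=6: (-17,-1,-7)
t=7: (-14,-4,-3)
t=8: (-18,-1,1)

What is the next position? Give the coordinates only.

(-20,1,-4)

The moves between consecutive positions are (-2,+2,-5), (-5,-1,-3), (+3,-3,+4), (-4,+3,+4), (-2,+2,-5), (-5,-1,-3), (+3,-3,+4), (-4,+3,+4); they repeat the 4-cycle [(-2,+2,-5), (-5,-1,-3), (+3,-3,+4), (-4,+3,+4)].
step 9: apply (-2,+2,-5) → (-20,1,-4)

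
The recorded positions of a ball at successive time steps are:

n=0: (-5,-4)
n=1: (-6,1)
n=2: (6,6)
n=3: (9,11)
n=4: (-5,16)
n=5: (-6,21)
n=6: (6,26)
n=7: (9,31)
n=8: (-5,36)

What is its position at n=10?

(6,46)

First: cycles through -5, -6, 6, 9 every 4 steps. Step 10 lands at position 2 of the cycle → 6.
Second: linear, +5 per step → 46 at step 10.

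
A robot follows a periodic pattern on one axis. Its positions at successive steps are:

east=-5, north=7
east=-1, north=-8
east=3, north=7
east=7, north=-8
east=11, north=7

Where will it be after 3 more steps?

east=23, north=-8

East: linear, +4 per step → 23 at step 7.
North: cycles through 7, -8 every 2 steps. Step 7 lands at position 1 of the cycle → -8.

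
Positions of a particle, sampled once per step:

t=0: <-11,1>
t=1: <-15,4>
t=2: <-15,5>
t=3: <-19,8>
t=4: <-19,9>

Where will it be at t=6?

The moves between consecutive positions are <-4,+3>, <+0,+1>, <-4,+3>, <+0,+1>; they repeat the 2-cycle [<-4,+3>, <+0,+1>].
step 5: apply <-4,+3> → <-23,12>
step 6: apply <+0,+1> → <-23,13>

<-23,13>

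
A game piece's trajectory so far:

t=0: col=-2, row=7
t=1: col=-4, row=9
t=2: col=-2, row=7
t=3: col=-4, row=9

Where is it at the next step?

Step-to-step displacements: (-2, +2), (+2, -2), (-2, +2); each is -1× the previous.
step 4: col=-4, row=9 + (+2, -2) → col=-2, row=7

col=-2, row=7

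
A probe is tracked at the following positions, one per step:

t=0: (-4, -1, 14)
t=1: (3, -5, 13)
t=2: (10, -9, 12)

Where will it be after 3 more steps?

Each step adds (+7, -4, -1) to the position.
step 3: (10, -9, 12) + (+7, -4, -1) → (17, -13, 11)
step 4: (17, -13, 11) + (+7, -4, -1) → (24, -17, 10)
step 5: (24, -17, 10) + (+7, -4, -1) → (31, -21, 9)

(31, -21, 9)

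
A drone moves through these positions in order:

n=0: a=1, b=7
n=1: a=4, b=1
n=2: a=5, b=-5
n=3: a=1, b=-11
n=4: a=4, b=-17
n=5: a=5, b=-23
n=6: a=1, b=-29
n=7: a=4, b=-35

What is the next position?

a=5, b=-41

The a coordinate repeats the cycle [1, 4, 5] with period 3; step 8 mod 3 = 2, giving 5.
The b coordinate changes by -6 each step, so at step 8 it is 7 + 8·(-6) = -41.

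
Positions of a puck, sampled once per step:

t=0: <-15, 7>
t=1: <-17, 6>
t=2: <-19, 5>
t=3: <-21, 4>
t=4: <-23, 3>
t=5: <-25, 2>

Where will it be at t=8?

The position changes by <-2, -1> every step.
step 6: <-25, 2> + <-2, -1> → <-27, 1>
step 7: <-27, 1> + <-2, -1> → <-29, 0>
step 8: <-29, 0> + <-2, -1> → <-31, -1>

<-31, -1>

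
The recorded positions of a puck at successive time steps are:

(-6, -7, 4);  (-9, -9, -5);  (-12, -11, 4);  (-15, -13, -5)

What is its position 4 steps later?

(-27, -21, -5)

First: linear, -3 per step → -27 at step 7.
Second: linear, -2 per step → -21 at step 7.
Third: cycles through 4, -5 every 2 steps. Step 7 lands at position 1 of the cycle → -5.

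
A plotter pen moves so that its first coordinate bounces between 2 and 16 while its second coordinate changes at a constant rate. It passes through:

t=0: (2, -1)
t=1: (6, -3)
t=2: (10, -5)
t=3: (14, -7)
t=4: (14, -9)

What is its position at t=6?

The first coordinate travels 4 per step and bounces off the walls at 2 and 16.
  step 5: 14 → 10
  step 6: 10 → 6
The second coordinate changes by -2 each step: at step 6 it is -13.

(6, -13)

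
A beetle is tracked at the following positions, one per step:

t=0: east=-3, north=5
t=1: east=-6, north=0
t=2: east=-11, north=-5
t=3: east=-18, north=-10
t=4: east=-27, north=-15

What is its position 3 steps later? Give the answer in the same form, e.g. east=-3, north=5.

First differences are (-3,-5), (-5,-5), (-7,-5), (-9,-5); their common second difference is (-2,+0) (constant acceleration).
step 5: east=-27, north=-15 + (-11,-5) → east=-38, north=-20
step 6: east=-38, north=-20 + (-13,-5) → east=-51, north=-25
step 7: east=-51, north=-25 + (-15,-5) → east=-66, north=-30

east=-66, north=-30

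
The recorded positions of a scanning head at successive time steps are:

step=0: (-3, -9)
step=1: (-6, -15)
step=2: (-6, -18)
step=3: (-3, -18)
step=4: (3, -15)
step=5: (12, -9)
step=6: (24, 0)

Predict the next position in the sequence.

First differences are (-3, -6), (+0, -3), (+3, +0), (+6, +3), (+9, +6), (+12, +9); their common second difference is (+3, +3) (constant acceleration).
step 7: (24, 0) + (+15, +12) → (39, 12)

(39, 12)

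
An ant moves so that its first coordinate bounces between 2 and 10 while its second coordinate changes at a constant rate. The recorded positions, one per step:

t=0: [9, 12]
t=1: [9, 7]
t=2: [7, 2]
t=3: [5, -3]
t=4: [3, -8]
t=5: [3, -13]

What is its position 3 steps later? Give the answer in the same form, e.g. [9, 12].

The first coordinate reflects between 2 and 10, moving 2 per step.
  step 6: 3 → 5
  step 7: 5 → 7
  step 8: 7 → 9
The second coordinate changes by -5 each step: at step 8 it is -28.

[9, -28]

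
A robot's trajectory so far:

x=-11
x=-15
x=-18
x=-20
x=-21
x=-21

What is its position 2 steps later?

x=-18

Successive displacements: -4, -3, -2, -1, +0 — each changes by +1.
step 6: -21 + 1 → x=-20
step 7: -20 + 2 → x=-18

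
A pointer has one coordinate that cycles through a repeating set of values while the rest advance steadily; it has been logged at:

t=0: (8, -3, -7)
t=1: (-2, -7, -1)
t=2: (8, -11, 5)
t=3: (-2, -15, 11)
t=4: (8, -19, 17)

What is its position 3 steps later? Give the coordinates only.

The first coordinate repeats the cycle [8, -2] with period 2; step 7 mod 2 = 1, giving -2.
The second coordinate changes by -4 each step, so at step 7 it is -3 + 7·(-4) = -31.
The third coordinate changes by +6 each step, so at step 7 it is -7 + 7·(6) = 35.

(-2, -31, 35)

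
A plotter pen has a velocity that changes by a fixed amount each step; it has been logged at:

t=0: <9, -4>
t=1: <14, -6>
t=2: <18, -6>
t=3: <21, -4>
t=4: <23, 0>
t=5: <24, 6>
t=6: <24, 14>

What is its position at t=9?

Successive displacements: <+5, -2>, <+4, +0>, <+3, +2>, <+2, +4>, <+1, +6>, <+0, +8> — each changes by <-1, +2>.
step 7: <24, 14> + <-1, +10> → <23, 24>
step 8: <23, 24> + <-2, +12> → <21, 36>
step 9: <21, 36> + <-3, +14> → <18, 50>

<18, 50>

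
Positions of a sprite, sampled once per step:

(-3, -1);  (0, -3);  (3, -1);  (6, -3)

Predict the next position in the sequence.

The first coordinate changes by +3 each step, so at step 4 it is -3 + 4·(3) = 9.
The second coordinate repeats the cycle [-1, -3] with period 2; step 4 mod 2 = 0, giving -1.

(9, -1)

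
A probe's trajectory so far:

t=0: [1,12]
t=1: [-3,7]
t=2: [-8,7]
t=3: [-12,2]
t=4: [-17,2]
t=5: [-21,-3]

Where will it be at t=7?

[-30,-8]

Step-to-step displacements: [-4,-5], [-5,+0], [-4,-5], [-5,+0], [-4,-5] — a repeating cycle of length 2.
step 6: apply [-5,+0] → [-26,-3]
step 7: apply [-4,-5] → [-30,-8]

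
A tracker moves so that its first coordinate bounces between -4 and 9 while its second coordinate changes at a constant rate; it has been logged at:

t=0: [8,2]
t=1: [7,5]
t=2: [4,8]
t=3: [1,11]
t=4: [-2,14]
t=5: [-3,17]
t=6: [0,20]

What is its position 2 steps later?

The first coordinate reflects between -4 and 9, moving 3 per step.
  step 7: 0 → 3
  step 8: 3 → 6
The second coordinate changes by +3 each step: at step 8 it is 26.

[6,26]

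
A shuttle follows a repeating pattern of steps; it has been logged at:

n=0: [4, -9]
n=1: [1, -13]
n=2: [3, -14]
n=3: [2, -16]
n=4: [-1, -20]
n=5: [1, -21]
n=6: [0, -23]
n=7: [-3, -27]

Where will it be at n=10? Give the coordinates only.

[-5, -34]

The moves between consecutive positions are [-3, -4], [+2, -1], [-1, -2], [-3, -4], [+2, -1], [-1, -2], [-3, -4]; they repeat the 3-cycle [[-3, -4], [+2, -1], [-1, -2]].
step 8: apply [+2, -1] → [-1, -28]
step 9: apply [-1, -2] → [-2, -30]
step 10: apply [-3, -4] → [-5, -34]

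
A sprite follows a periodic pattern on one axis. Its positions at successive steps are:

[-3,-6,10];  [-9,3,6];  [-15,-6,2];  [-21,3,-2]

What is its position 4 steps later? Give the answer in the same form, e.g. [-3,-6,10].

The first coordinate changes by -6 each step, so at step 7 it is -3 + 7·(-6) = -45.
The second coordinate repeats the cycle [-6, 3] with period 2; step 7 mod 2 = 1, giving 3.
The third coordinate changes by -4 each step, so at step 7 it is 10 + 7·(-4) = -18.

[-45,3,-18]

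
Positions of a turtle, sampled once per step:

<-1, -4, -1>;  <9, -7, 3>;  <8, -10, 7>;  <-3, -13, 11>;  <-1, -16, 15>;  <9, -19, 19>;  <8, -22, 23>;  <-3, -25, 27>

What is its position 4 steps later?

First: cycles through -1, 9, 8, -3 every 4 steps. Step 11 lands at position 3 of the cycle → -3.
Second: linear, -3 per step → -37 at step 11.
Third: linear, +4 per step → 43 at step 11.

<-3, -37, 43>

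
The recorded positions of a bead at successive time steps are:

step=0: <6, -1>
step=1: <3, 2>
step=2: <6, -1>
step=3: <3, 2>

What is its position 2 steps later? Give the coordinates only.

Step-to-step displacements: <-3, +3>, <+3, -3>, <-3, +3>; each is -1× the previous.
step 4: <3, 2> + <+3, -3> → <6, -1>
step 5: <6, -1> + <-3, +3> → <3, 2>

<3, 2>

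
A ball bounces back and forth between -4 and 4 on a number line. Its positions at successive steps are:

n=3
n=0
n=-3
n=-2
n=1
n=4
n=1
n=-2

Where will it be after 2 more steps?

n=0

The value reflects between -4 and 4, moving 3 per step.
  step 8: -2 → -3
  step 9: -3 → 0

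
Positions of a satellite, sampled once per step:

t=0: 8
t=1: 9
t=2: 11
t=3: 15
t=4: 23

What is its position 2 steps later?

The jumps are +1, +2, +4, +8 — a geometric progression with ratio 2.
step 5: 23 + 16 → 39
step 6: 39 + 32 → 71

71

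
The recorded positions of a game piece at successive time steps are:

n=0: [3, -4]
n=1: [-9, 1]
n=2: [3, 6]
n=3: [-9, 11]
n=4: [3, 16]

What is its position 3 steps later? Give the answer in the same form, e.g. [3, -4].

First: cycles through 3, -9 every 2 steps. Step 7 lands at position 1 of the cycle → -9.
Second: linear, +5 per step → 31 at step 7.

[-9, 31]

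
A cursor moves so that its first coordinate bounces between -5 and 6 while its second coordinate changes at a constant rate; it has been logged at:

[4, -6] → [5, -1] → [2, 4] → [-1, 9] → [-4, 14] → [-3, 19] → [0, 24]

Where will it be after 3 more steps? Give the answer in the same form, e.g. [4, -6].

[3, 39]

The first coordinate reflects between -5 and 6, moving 3 per step.
  step 7: 0 → 3
  step 8: 3 → 6
  step 9: 6 → 3
The second coordinate changes by +5 each step: at step 9 it is 39.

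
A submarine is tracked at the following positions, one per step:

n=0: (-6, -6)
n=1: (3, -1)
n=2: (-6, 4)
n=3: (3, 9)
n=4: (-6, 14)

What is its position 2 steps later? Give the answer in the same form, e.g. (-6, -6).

First: cycles through -6, 3 every 2 steps. Step 6 lands at position 0 of the cycle → -6.
Second: linear, +5 per step → 24 at step 6.

(-6, 24)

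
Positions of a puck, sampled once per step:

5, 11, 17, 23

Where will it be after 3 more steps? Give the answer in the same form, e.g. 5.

Constant displacement of +6 per step.
step 4: 23 + 6 → 29
step 5: 29 + 6 → 35
step 6: 35 + 6 → 41

41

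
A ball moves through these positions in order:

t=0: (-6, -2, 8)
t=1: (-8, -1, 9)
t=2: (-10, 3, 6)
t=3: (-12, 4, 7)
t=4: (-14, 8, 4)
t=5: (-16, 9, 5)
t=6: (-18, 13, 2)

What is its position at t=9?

Step-to-step displacements: (-2, +1, +1), (-2, +4, -3), (-2, +1, +1), (-2, +4, -3), (-2, +1, +1), (-2, +4, -3) — a repeating cycle of length 2.
step 7: apply (-2, +1, +1) → (-20, 14, 3)
step 8: apply (-2, +4, -3) → (-22, 18, 0)
step 9: apply (-2, +1, +1) → (-24, 19, 1)

(-24, 19, 1)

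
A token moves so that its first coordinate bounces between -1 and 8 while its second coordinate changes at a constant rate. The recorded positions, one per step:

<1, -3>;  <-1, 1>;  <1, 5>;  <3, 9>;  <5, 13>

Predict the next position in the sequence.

The first coordinate travels 2 per step and bounces off the walls at -1 and 8.
  step 5: 5 → 7
The second coordinate changes by +4 each step: at step 5 it is 17.

<7, 17>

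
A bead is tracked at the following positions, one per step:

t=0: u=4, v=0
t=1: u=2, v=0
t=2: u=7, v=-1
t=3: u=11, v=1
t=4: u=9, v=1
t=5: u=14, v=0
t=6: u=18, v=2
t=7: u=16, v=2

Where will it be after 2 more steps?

Differencing gives (-2, +0), (+5, -1), (+4, +2), (-2, +0), (+5, -1), (+4, +2), (-2, +0). This is the pattern (-2, +0), (+5, -1), (+4, +2) repeated.
step 8: apply (+5, -1) → u=21, v=1
step 9: apply (+4, +2) → u=25, v=3

u=25, v=3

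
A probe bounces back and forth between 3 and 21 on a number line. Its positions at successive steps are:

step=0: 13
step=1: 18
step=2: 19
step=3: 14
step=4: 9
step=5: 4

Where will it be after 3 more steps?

The value travels 5 per step and bounces off the walls at 3 and 21.
  step 6: 4 → 7
  step 7: 7 → 12
  step 8: 12 → 17

17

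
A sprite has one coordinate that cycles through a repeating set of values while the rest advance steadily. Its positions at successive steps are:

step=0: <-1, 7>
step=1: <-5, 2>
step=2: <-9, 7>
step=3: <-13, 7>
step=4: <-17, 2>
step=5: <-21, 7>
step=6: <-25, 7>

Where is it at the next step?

<-29, 2>

The first coordinate changes by -4 each step, so at step 7 it is -1 + 7·(-4) = -29.
The second coordinate repeats the cycle [7, 2, 7] with period 3; step 7 mod 3 = 1, giving 2.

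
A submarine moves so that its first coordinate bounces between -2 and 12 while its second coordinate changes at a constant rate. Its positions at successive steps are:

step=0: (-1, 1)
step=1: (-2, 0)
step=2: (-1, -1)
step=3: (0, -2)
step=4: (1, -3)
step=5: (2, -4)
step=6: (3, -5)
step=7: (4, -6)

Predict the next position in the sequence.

(5, -7)

The first coordinate travels 1 per step and bounces off the walls at -2 and 12.
  step 8: 4 → 5
The second coordinate changes by -1 each step: at step 8 it is -7.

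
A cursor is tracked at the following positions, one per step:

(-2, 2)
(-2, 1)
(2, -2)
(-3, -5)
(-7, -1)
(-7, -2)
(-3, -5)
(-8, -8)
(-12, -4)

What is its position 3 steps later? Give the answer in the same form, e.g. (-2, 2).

(-13, -11)

Step-to-step displacements: (+0, -1), (+4, -3), (-5, -3), (-4, +4), (+0, -1), (+4, -3), (-5, -3), (-4, +4) — a repeating cycle of length 4.
step 9: apply (+0, -1) → (-12, -5)
step 10: apply (+4, -3) → (-8, -8)
step 11: apply (-5, -3) → (-13, -11)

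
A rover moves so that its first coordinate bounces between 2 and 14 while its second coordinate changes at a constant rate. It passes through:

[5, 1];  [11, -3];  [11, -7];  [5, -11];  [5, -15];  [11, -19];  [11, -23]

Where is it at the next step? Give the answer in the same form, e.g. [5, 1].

The first coordinate travels 6 per step and bounces off the walls at 2 and 14.
  step 7: 11 → 5
The second coordinate changes by -4 each step: at step 7 it is -27.

[5, -27]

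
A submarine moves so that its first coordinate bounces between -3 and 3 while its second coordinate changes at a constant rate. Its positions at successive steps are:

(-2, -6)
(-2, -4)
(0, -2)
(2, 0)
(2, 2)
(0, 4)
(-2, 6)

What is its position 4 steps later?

The first coordinate reflects between -3 and 3, moving 2 per step.
  step 7: -2 → -2
  step 8: -2 → 0
  step 9: 0 → 2
  step 10: 2 → 2
The second coordinate changes by +2 each step: at step 10 it is 14.

(2, 14)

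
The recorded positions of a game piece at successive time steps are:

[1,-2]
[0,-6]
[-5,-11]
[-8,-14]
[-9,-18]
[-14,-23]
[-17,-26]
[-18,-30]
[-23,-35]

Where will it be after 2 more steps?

Step-to-step displacements: [-1,-4], [-5,-5], [-3,-3], [-1,-4], [-5,-5], [-3,-3], [-1,-4], [-5,-5] — a repeating cycle of length 3.
step 9: apply [-3,-3] → [-26,-38]
step 10: apply [-1,-4] → [-27,-42]

[-27,-42]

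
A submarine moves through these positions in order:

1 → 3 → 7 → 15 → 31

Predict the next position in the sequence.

Step-to-step displacements: +2, +4, +8, +16; each is 2× the previous.
step 5: 31 + 32 → 63

63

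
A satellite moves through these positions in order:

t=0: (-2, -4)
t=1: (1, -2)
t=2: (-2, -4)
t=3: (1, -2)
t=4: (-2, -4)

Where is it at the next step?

(1, -2)

The jumps are (+3, +2), (-3, -2), (+3, +2), (-3, -2) — a geometric progression with ratio -1.
step 5: (-2, -4) + (+3, +2) → (1, -2)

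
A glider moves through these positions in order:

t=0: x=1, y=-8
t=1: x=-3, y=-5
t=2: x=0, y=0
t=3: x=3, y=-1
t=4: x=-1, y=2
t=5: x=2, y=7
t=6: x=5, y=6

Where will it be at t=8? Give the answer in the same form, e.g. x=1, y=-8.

Differencing gives (-4, +3), (+3, +5), (+3, -1), (-4, +3), (+3, +5), (+3, -1). This is the pattern (-4, +3), (+3, +5), (+3, -1) repeated.
step 7: apply (-4, +3) → x=1, y=9
step 8: apply (+3, +5) → x=4, y=14

x=4, y=14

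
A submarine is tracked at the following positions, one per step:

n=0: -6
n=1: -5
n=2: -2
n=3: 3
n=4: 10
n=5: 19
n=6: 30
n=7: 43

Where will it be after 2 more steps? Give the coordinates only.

Successive displacements: +1, +3, +5, +7, +9, +11, +13 — each changes by +2.
step 8: 43 + 15 → 58
step 9: 58 + 17 → 75

75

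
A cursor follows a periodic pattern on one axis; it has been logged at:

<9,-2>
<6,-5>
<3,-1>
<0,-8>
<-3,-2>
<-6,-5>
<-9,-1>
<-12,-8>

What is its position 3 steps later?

<-21,-1>

First: linear, -3 per step → -21 at step 10.
Second: cycles through -2, -5, -1, -8 every 4 steps. Step 10 lands at position 2 of the cycle → -1.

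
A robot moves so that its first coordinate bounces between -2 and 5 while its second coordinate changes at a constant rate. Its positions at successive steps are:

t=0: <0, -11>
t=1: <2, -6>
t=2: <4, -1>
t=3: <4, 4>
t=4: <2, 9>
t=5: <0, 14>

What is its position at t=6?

The first coordinate travels 2 per step and bounces off the walls at -2 and 5.
  step 6: 0 → -2
The second coordinate changes by +5 each step: at step 6 it is 19.

<-2, 19>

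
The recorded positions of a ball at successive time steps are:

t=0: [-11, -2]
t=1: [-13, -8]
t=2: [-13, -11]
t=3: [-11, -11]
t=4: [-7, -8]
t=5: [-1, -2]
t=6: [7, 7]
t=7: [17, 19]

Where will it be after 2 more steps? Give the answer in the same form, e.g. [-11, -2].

[43, 52]

Taking differences between consecutive positions: [-2, -6], [+0, -3], [+2, +0], [+4, +3], [+6, +6], [+8, +9], [+10, +12]. These grow by [+2, +3] each step.
step 8: [17, 19] + [+12, +15] → [29, 34]
step 9: [29, 34] + [+14, +18] → [43, 52]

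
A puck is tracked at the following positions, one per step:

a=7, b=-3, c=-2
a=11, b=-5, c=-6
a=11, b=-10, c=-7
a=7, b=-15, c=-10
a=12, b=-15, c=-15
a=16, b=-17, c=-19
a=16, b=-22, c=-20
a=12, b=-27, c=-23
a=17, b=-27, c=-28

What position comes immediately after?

a=21, b=-29, c=-32

Differencing gives (+4,-2,-4), (+0,-5,-1), (-4,-5,-3), (+5,+0,-5), (+4,-2,-4), (+0,-5,-1), (-4,-5,-3), (+5,+0,-5). This is the pattern (+4,-2,-4), (+0,-5,-1), (-4,-5,-3), (+5,+0,-5) repeated.
step 9: apply (+4,-2,-4) → a=21, b=-29, c=-32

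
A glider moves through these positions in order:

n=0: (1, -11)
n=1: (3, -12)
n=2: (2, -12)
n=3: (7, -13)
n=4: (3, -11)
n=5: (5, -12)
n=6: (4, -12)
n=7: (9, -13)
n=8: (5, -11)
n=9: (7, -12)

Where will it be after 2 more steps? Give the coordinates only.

(11, -13)

Differencing gives (+2, -1), (-1, +0), (+5, -1), (-4, +2), (+2, -1), (-1, +0), (+5, -1), (-4, +2), (+2, -1). This is the pattern (+2, -1), (-1, +0), (+5, -1), (-4, +2) repeated.
step 10: apply (-1, +0) → (6, -12)
step 11: apply (+5, -1) → (11, -13)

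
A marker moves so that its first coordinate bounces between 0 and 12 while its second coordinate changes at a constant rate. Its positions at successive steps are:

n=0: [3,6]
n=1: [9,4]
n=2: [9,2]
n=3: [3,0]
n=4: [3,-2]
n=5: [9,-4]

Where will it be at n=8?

The first coordinate travels 6 per step and bounces off the walls at 0 and 12.
  step 6: 9 → 9
  step 7: 9 → 3
  step 8: 3 → 3
The second coordinate changes by -2 each step: at step 8 it is -10.

[3,-10]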